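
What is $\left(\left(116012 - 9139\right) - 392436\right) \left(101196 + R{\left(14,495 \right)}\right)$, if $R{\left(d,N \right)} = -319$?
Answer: $-28806738751$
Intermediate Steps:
$\left(\left(116012 - 9139\right) - 392436\right) \left(101196 + R{\left(14,495 \right)}\right) = \left(\left(116012 - 9139\right) - 392436\right) \left(101196 - 319\right) = \left(106873 - 392436\right) 100877 = \left(-285563\right) 100877 = -28806738751$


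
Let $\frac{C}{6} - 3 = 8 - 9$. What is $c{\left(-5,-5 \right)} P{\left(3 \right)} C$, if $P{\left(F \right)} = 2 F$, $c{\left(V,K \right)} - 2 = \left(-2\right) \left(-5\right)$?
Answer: $864$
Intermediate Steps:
$c{\left(V,K \right)} = 12$ ($c{\left(V,K \right)} = 2 - -10 = 2 + 10 = 12$)
$C = 12$ ($C = 18 + 6 \left(8 - 9\right) = 18 + 6 \left(-1\right) = 18 - 6 = 12$)
$c{\left(-5,-5 \right)} P{\left(3 \right)} C = 12 \cdot 2 \cdot 3 \cdot 12 = 12 \cdot 6 \cdot 12 = 72 \cdot 12 = 864$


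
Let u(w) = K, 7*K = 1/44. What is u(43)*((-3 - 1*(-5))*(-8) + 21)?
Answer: 5/308 ≈ 0.016234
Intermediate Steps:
K = 1/308 (K = (1/7)/44 = (1/7)*(1/44) = 1/308 ≈ 0.0032468)
u(w) = 1/308
u(43)*((-3 - 1*(-5))*(-8) + 21) = ((-3 - 1*(-5))*(-8) + 21)/308 = ((-3 + 5)*(-8) + 21)/308 = (2*(-8) + 21)/308 = (-16 + 21)/308 = (1/308)*5 = 5/308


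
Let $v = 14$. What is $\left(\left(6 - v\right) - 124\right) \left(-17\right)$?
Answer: $2244$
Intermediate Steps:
$\left(\left(6 - v\right) - 124\right) \left(-17\right) = \left(\left(6 - 14\right) - 124\right) \left(-17\right) = \left(-8 - 124\right) \left(-17\right) = \left(-132\right) \left(-17\right) = 2244$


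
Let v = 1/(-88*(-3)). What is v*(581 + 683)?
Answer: 158/33 ≈ 4.7879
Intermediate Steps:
v = 1/264 (v = 1/(-22*(-12)) = 1/264 ≈ 0.0037879)
v*(581 + 683) = (581 + 683)/264 = (1/264)*1264 = 158/33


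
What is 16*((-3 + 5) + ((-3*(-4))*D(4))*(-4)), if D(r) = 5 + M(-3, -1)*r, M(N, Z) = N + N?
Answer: 14624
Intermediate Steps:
M(N, Z) = 2*N
D(r) = 5 - 6*r (D(r) = 5 + (2*(-3))*r = 5 - 6*r)
16*((-3 + 5) + ((-3*(-4))*D(4))*(-4)) = 16*((-3 + 5) + ((-3*(-4))*(5 - 6*4))*(-4)) = 16*(2 + (12*(5 - 24))*(-4)) = 16*(2 + (12*(-19))*(-4)) = 16*(2 - 228*(-4)) = 16*(2 + 912) = 16*914 = 14624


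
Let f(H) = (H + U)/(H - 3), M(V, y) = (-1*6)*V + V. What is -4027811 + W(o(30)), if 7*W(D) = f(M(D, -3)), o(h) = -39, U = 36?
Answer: -257779893/64 ≈ -4.0278e+6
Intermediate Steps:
M(V, y) = -5*V (M(V, y) = -6*V + V = -5*V)
f(H) = (36 + H)/(-3 + H) (f(H) = (H + 36)/(H - 3) = (36 + H)/(-3 + H))
W(D) = (36 - 5*D)/(7*(-3 - 5*D)) (W(D) = ((36 - 5*D)/(-3 - 5*D))/7 = (36 - 5*D)/(7*(-3 - 5*D)))
-4027811 + W(o(30)) = -4027811 + (-36 + 5*(-39))/(7*(3 + 5*(-39))) = -4027811 + (-36 - 195)/(7*(3 - 195)) = -4027811 + (1/7)*(-231)/(-192) = -4027811 + (1/7)*(-1/192)*(-231) = -4027811 + 11/64 = -257779893/64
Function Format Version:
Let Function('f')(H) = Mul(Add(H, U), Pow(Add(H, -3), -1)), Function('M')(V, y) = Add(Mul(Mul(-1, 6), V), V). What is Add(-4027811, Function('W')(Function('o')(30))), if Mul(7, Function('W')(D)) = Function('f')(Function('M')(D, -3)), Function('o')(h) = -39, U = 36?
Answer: Rational(-257779893, 64) ≈ -4.0278e+6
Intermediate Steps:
Function('M')(V, y) = Mul(-5, V) (Function('M')(V, y) = Add(Mul(-6, V), V) = Mul(-5, V))
Function('f')(H) = Mul(Pow(Add(-3, H), -1), Add(36, H)) (Function('f')(H) = Mul(Add(H, 36), Pow(Add(H, -3), -1)) = Mul(Add(36, H), Pow(Add(-3, H), -1)) = Mul(Pow(Add(-3, H), -1), Add(36, H)))
Function('W')(D) = Mul(Rational(1, 7), Pow(Add(-3, Mul(-5, D)), -1), Add(36, Mul(-5, D))) (Function('W')(D) = Mul(Rational(1, 7), Mul(Pow(Add(-3, Mul(-5, D)), -1), Add(36, Mul(-5, D)))) = Mul(Rational(1, 7), Pow(Add(-3, Mul(-5, D)), -1), Add(36, Mul(-5, D))))
Add(-4027811, Function('W')(Function('o')(30))) = Add(-4027811, Mul(Rational(1, 7), Pow(Add(3, Mul(5, -39)), -1), Add(-36, Mul(5, -39)))) = Add(-4027811, Mul(Rational(1, 7), Pow(Add(3, -195), -1), Add(-36, -195))) = Add(-4027811, Mul(Rational(1, 7), Pow(-192, -1), -231)) = Add(-4027811, Mul(Rational(1, 7), Rational(-1, 192), -231)) = Add(-4027811, Rational(11, 64)) = Rational(-257779893, 64)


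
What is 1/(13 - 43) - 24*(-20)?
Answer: 14399/30 ≈ 479.97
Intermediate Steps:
1/(13 - 43) - 24*(-20) = 1/(-30) + 480 = -1/30 + 480 = 14399/30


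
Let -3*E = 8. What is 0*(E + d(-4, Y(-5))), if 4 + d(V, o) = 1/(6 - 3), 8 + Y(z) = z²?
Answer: 0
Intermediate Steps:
Y(z) = -8 + z²
d(V, o) = -11/3 (d(V, o) = -4 + 1/(6 - 3) = -4 + 1/3 = -4 + ⅓ = -11/3)
E = -8/3 (E = -⅓*8 = -8/3 ≈ -2.6667)
0*(E + d(-4, Y(-5))) = 0*(-8/3 - 11/3) = 0*(-19/3) = 0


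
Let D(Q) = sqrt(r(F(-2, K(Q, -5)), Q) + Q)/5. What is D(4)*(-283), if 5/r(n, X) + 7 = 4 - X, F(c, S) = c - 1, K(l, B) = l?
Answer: -283*sqrt(161)/35 ≈ -102.60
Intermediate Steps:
F(c, S) = -1 + c
r(n, X) = 5/(-3 - X) (r(n, X) = 5/(-7 + (4 - X)) = 5/(-3 - X))
D(Q) = sqrt(Q - 5/(3 + Q))/5 (D(Q) = sqrt(-5/(3 + Q) + Q)/5 = sqrt(Q - 5/(3 + Q))*(1/5) = sqrt(Q - 5/(3 + Q))/5)
D(4)*(-283) = (sqrt((-5 + 4*(3 + 4))/(3 + 4))/5)*(-283) = (sqrt((-5 + 4*7)/7)/5)*(-283) = (sqrt((-5 + 28)/7)/5)*(-283) = (sqrt((1/7)*23)/5)*(-283) = (sqrt(23/7)/5)*(-283) = ((sqrt(161)/7)/5)*(-283) = (sqrt(161)/35)*(-283) = -283*sqrt(161)/35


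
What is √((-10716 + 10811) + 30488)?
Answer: √30583 ≈ 174.88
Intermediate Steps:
√((-10716 + 10811) + 30488) = √(95 + 30488) = √30583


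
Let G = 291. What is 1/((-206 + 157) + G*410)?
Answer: 1/119261 ≈ 8.3850e-6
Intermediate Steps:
1/((-206 + 157) + G*410) = 1/((-206 + 157) + 291*410) = 1/(-49 + 119310) = 1/119261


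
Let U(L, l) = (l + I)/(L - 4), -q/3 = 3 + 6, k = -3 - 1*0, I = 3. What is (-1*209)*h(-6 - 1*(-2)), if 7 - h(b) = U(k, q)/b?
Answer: -11495/7 ≈ -1642.1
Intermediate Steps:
k = -3 (k = -3 + 0 = -3)
q = -27 (q = -3*(3 + 6) = -3*9 = -27)
U(L, l) = (3 + l)/(-4 + L) (U(L, l) = (l + 3)/(L - 4) = (3 + l)/(-4 + L))
h(b) = 7 - 24/(7*b) (h(b) = 7 - (3 - 27)/(-4 - 3)/b = 7 - -24/(-7)/b = 7 - (-1/7*(-24))/b = 7 - 24/(7*b))
(-1*209)*h(-6 - 1*(-2)) = (-1*209)*(7 - 24/(7*(-6 - 1*(-2)))) = -209*(7 - 24/(7*(-6 + 2))) = -209*(7 - 24/7/(-4)) = -209*(7 - 24/7*(-1/4)) = -209*(7 + 6/7) = -209*55/7 = -11495/7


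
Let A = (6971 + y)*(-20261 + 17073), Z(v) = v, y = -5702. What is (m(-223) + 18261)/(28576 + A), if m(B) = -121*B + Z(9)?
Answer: -45253/4016996 ≈ -0.011265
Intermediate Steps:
A = -4045572 (A = (6971 - 5702)*(-20261 + 17073) = 1269*(-3188) = -4045572)
m(B) = 9 - 121*B (m(B) = -121*B + 9 = 9 - 121*B)
(m(-223) + 18261)/(28576 + A) = ((9 - 121*(-223)) + 18261)/(28576 - 4045572) = ((9 + 26983) + 18261)/(-4016996) = (26992 + 18261)*(-1/4016996) = 45253*(-1/4016996) = -45253/4016996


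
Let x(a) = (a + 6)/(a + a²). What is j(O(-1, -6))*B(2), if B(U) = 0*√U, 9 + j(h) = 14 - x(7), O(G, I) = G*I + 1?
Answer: 0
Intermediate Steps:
x(a) = (6 + a)/(a + a²)
O(G, I) = 1 + G*I
j(h) = 267/56 (j(h) = -9 + (14 - (6 + 7)/(7*(1 + 7))) = -9 + (14 - 13/(7*8)) = -9 + (14 - 1*13/56) = -9 + (14 - 13/56) = -9 + 771/56 = 267/56)
B(U) = 0
j(O(-1, -6))*B(2) = (267/56)*0 = 0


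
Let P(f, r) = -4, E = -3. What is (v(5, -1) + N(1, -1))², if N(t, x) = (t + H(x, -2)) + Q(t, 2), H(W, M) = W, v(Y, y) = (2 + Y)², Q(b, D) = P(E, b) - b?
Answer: 1936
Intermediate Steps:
Q(b, D) = -4 - b
N(t, x) = -4 + x (N(t, x) = (t + x) + (-4 - t) = -4 + x)
(v(5, -1) + N(1, -1))² = ((2 + 5)² + (-4 - 1))² = (7² - 5)² = (49 - 5)² = 44² = 1936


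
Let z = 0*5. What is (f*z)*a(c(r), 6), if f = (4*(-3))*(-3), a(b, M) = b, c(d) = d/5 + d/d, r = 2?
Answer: 0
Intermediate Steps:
c(d) = 1 + d/5 (c(d) = d*(1/5) + 1 = d/5 + 1 = 1 + d/5)
f = 36 (f = -12*(-3) = 36)
z = 0
(f*z)*a(c(r), 6) = (36*0)*(1 + (1/5)*2) = 0*(1 + 2/5) = 0*(7/5) = 0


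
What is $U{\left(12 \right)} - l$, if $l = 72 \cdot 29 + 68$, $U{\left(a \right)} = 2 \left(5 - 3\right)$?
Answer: $-2152$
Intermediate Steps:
$U{\left(a \right)} = 4$ ($U{\left(a \right)} = 2 \cdot 2 = 4$)
$l = 2156$ ($l = 2088 + 68 = 2156$)
$U{\left(12 \right)} - l = 4 - 2156 = -2152$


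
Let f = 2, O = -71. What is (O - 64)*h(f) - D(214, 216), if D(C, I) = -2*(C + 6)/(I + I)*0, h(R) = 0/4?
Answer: 0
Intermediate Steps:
h(R) = 0 (h(R) = 0*(1/4) = 0)
D(C, I) = 0 (D(C, I) = -2*(6 + C)/(2*I)*0 = -2*(6 + C)*1/(2*I)*0 = -(6 + C)/I*0 = 0)
(O - 64)*h(f) - D(214, 216) = (-71 - 64)*0 - 1*0 = -135*0 + 0 = 0 + 0 = 0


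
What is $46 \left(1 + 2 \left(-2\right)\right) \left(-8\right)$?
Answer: $1104$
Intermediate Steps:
$46 \left(1 + 2 \left(-2\right)\right) \left(-8\right) = 46 \left(1 - 4\right) \left(-8\right) = 46 \left(-3\right) \left(-8\right) = \left(-138\right) \left(-8\right) = 1104$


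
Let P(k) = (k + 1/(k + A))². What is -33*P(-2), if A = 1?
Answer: -297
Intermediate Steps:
P(k) = (k + 1/(1 + k))² (P(k) = (k + 1/(k + 1))² = (k + 1/(1 + k))²)
-33*P(-2) = -33*(1 - 2 + (-2)²)²/(1 - 2)² = -33*(1 - 2 + 4)²/(-1)² = -33*3² = -33*9 = -297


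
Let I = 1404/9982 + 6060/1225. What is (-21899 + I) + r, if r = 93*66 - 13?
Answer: -2754592464/174685 ≈ -15769.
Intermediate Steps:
I = 888726/174685 (I = 1404*(1/9982) + 6060*(1/1225) = 702/4991 + 1212/245 = 888726/174685 ≈ 5.0876)
r = 6125 (r = 6138 - 13 = 6125)
(-21899 + I) + r = (-21899 + 888726/174685) + 6125 = -3824538089/174685 + 6125 = -2754592464/174685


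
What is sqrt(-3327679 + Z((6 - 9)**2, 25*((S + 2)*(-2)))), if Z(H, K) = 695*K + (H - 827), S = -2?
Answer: 3*I*sqrt(369833) ≈ 1824.4*I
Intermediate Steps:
Z(H, K) = -827 + H + 695*K (Z(H, K) = 695*K + (-827 + H) = -827 + H + 695*K)
sqrt(-3327679 + Z((6 - 9)**2, 25*((S + 2)*(-2)))) = sqrt(-3327679 + (-827 + (6 - 9)**2 + 695*(25*((-2 + 2)*(-2))))) = sqrt(-3327679 + (-827 + (-3)**2 + 695*(25*(0*(-2))))) = sqrt(-3327679 + (-827 + 9 + 695*(25*0))) = sqrt(-3327679 + (-827 + 9 + 695*0)) = sqrt(-3327679 + (-827 + 9 + 0)) = sqrt(-3327679 - 818) = sqrt(-3328497) = 3*I*sqrt(369833)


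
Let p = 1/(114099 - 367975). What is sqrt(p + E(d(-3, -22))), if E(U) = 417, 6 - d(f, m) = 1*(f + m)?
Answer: sqrt(6719227623479)/126938 ≈ 20.421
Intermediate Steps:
d(f, m) = 6 - f - m (d(f, m) = 6 - (f + m) = 6 + (-f - m) = 6 - f - m)
p = -1/253876 (p = 1/(-253876) = -1/253876 ≈ -3.9389e-6)
sqrt(p + E(d(-3, -22))) = sqrt(-1/253876 + 417) = sqrt(105866291/253876) = sqrt(6719227623479)/126938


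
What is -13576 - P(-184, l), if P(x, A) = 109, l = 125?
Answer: -13685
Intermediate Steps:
-13576 - P(-184, l) = -13576 - 1*109 = -13576 - 109 = -13685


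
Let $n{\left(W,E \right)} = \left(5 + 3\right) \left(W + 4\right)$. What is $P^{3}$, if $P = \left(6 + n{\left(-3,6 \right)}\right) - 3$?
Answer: $1331$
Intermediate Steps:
$n{\left(W,E \right)} = 32 + 8 W$ ($n{\left(W,E \right)} = 8 \left(4 + W\right) = 32 + 8 W$)
$P = 11$ ($P = \left(6 + \left(32 + 8 \left(-3\right)\right)\right) - 3 = \left(6 + \left(32 - 24\right)\right) - 3 = \left(6 + 8\right) - 3 = 14 - 3 = 11$)
$P^{3} = 11^{3} = 1331$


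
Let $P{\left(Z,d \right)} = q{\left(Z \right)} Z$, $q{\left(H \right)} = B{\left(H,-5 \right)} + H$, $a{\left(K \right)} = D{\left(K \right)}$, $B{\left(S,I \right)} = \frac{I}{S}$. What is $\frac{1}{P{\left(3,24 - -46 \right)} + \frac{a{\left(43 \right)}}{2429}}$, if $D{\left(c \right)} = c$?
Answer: $\frac{2429}{9759} \approx 0.2489$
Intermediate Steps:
$a{\left(K \right)} = K$
$q{\left(H \right)} = H - \frac{5}{H}$ ($q{\left(H \right)} = - \frac{5}{H} + H = H - \frac{5}{H}$)
$P{\left(Z,d \right)} = Z \left(Z - \frac{5}{Z}\right)$ ($P{\left(Z,d \right)} = \left(Z - \frac{5}{Z}\right) Z = Z \left(Z - \frac{5}{Z}\right)$)
$\frac{1}{P{\left(3,24 - -46 \right)} + \frac{a{\left(43 \right)}}{2429}} = \frac{1}{\left(-5 + 3^{2}\right) + \frac{43}{2429}} = \frac{1}{\left(-5 + 9\right) + 43 \cdot \frac{1}{2429}} = \frac{1}{4 + \frac{43}{2429}} = \frac{1}{\frac{9759}{2429}} = \frac{2429}{9759}$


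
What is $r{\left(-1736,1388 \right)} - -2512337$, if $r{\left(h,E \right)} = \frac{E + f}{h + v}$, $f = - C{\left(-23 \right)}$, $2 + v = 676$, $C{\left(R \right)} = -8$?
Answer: $\frac{1334050249}{531} \approx 2.5123 \cdot 10^{6}$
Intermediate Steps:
$v = 674$ ($v = -2 + 676 = 674$)
$f = 8$ ($f = \left(-1\right) \left(-8\right) = 8$)
$r{\left(h,E \right)} = \frac{8 + E}{674 + h}$ ($r{\left(h,E \right)} = \frac{E + 8}{h + 674} = \frac{8 + E}{674 + h}$)
$r{\left(-1736,1388 \right)} - -2512337 = \frac{8 + 1388}{674 - 1736} - -2512337 = \frac{1}{-1062} \cdot 1396 + 2512337 = \left(- \frac{1}{1062}\right) 1396 + 2512337 = - \frac{698}{531} + 2512337 = \frac{1334050249}{531}$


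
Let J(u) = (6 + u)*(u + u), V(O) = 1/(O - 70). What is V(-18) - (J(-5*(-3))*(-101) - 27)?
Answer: 5601815/88 ≈ 63657.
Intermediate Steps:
V(O) = 1/(-70 + O)
J(u) = 2*u*(6 + u) (J(u) = (6 + u)*(2*u) = 2*u*(6 + u))
V(-18) - (J(-5*(-3))*(-101) - 27) = 1/(-70 - 18) - ((2*(-5*(-3))*(6 - 5*(-3)))*(-101) - 27) = 1/(-88) - ((2*15*(6 + 15))*(-101) - 27) = -1/88 - ((2*15*21)*(-101) - 27) = -1/88 - (630*(-101) - 27) = -1/88 - (-63630 - 27) = -1/88 - 1*(-63657) = -1/88 + 63657 = 5601815/88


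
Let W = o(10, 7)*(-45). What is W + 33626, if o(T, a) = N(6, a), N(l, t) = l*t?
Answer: 31736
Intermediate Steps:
o(T, a) = 6*a
W = -1890 (W = (6*7)*(-45) = 42*(-45) = -1890)
W + 33626 = -1890 + 33626 = 31736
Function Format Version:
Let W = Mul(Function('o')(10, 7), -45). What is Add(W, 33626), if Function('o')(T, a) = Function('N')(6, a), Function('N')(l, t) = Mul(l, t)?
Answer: 31736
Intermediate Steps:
Function('o')(T, a) = Mul(6, a)
W = -1890 (W = Mul(Mul(6, 7), -45) = Mul(42, -45) = -1890)
Add(W, 33626) = Add(-1890, 33626) = 31736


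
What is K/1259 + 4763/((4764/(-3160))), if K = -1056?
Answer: -4738585126/1499469 ≈ -3160.2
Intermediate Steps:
K/1259 + 4763/((4764/(-3160))) = -1056/1259 + 4763/((4764/(-3160))) = -1056*1/1259 + 4763/((4764*(-1/3160))) = -1056/1259 + 4763/(-1191/790) = -1056/1259 + 4763*(-790/1191) = -1056/1259 - 3762770/1191 = -4738585126/1499469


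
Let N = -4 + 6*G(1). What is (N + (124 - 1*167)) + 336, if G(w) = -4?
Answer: 265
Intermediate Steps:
N = -28 (N = -4 + 6*(-4) = -4 - 24 = -28)
(N + (124 - 1*167)) + 336 = (-28 + (124 - 1*167)) + 336 = (-28 + (124 - 167)) + 336 = (-28 - 43) + 336 = -71 + 336 = 265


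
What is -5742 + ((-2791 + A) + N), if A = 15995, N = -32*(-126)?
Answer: 11494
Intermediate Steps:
N = 4032
-5742 + ((-2791 + A) + N) = -5742 + ((-2791 + 15995) + 4032) = -5742 + (13204 + 4032) = -5742 + 17236 = 11494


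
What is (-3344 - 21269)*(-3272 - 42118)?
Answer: 1117184070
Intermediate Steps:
(-3344 - 21269)*(-3272 - 42118) = -24613*(-45390) = 1117184070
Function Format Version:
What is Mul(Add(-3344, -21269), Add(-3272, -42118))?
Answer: 1117184070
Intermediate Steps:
Mul(Add(-3344, -21269), Add(-3272, -42118)) = Mul(-24613, -45390) = 1117184070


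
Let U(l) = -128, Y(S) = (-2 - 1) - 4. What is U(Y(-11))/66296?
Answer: -16/8287 ≈ -0.0019307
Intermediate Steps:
Y(S) = -7 (Y(S) = -3 - 4 = -7)
U(Y(-11))/66296 = -128/66296 = -128*1/66296 = -16/8287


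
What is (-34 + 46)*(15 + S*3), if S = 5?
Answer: 360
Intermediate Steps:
(-34 + 46)*(15 + S*3) = (-34 + 46)*(15 + 5*3) = 12*(15 + 15) = 12*30 = 360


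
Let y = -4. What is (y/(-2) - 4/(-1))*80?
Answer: 480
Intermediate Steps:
(y/(-2) - 4/(-1))*80 = (-4/(-2) - 4/(-1))*80 = (-4*(-1/2) - 4*(-1))*80 = (2 + 4)*80 = 6*80 = 480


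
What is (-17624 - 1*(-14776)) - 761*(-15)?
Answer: 8567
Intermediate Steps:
(-17624 - 1*(-14776)) - 761*(-15) = (-17624 + 14776) + 11415 = -2848 + 11415 = 8567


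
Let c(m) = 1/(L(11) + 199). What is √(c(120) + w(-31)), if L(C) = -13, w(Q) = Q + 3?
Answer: I*√968502/186 ≈ 5.291*I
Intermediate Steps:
w(Q) = 3 + Q
c(m) = 1/186 (c(m) = 1/(-13 + 199) = 1/186)
√(c(120) + w(-31)) = √(1/186 + (3 - 31)) = √(1/186 - 28) = √(-5207/186) = I*√968502/186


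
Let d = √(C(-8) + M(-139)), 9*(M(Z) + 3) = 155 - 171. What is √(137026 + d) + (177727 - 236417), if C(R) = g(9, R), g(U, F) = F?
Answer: -58690 + √(1233234 + 3*I*√115)/3 ≈ -58320.0 + 0.0048283*I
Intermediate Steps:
M(Z) = -43/9 (M(Z) = -3 + (155 - 171)/9 = -3 + (⅑)*(-16) = -3 - 16/9 = -43/9)
C(R) = R
d = I*√115/3 (d = √(-8 - 43/9) = √(-115/9) = I*√115/3 ≈ 3.5746*I)
√(137026 + d) + (177727 - 236417) = √(137026 + I*√115/3) + (177727 - 236417) = √(137026 + I*√115/3) - 58690 = -58690 + √(137026 + I*√115/3)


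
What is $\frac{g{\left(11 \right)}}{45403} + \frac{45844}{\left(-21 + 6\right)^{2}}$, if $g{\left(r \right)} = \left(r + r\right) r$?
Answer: $\frac{2081509582}{10215675} \approx 203.76$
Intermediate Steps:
$g{\left(r \right)} = 2 r^{2}$ ($g{\left(r \right)} = 2 r r = 2 r^{2}$)
$\frac{g{\left(11 \right)}}{45403} + \frac{45844}{\left(-21 + 6\right)^{2}} = \frac{2 \cdot 11^{2}}{45403} + \frac{45844}{\left(-21 + 6\right)^{2}} = 2 \cdot 121 \cdot \frac{1}{45403} + \frac{45844}{\left(-15\right)^{2}} = 242 \cdot \frac{1}{45403} + \frac{45844}{225} = \frac{242}{45403} + 45844 \cdot \frac{1}{225} = \frac{242}{45403} + \frac{45844}{225} = \frac{2081509582}{10215675}$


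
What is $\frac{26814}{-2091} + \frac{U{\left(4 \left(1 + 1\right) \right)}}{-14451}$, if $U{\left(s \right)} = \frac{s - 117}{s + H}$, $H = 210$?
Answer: $- \frac{6300619}{491334} \approx -12.823$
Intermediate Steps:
$U{\left(s \right)} = \frac{-117 + s}{210 + s}$ ($U{\left(s \right)} = \frac{s - 117}{s + 210} = \frac{-117 + s}{210 + s}$)
$\frac{26814}{-2091} + \frac{U{\left(4 \left(1 + 1\right) \right)}}{-14451} = \frac{26814}{-2091} + \frac{\frac{1}{210 + 4 \left(1 + 1\right)} \left(-117 + 4 \left(1 + 1\right)\right)}{-14451} = 26814 \left(- \frac{1}{2091}\right) + \frac{-117 + 4 \cdot 2}{210 + 4 \cdot 2} \left(- \frac{1}{14451}\right) = - \frac{218}{17} + \frac{-117 + 8}{210 + 8} \left(- \frac{1}{14451}\right) = - \frac{218}{17} + \frac{1}{218} \left(-109\right) \left(- \frac{1}{14451}\right) = - \frac{218}{17} - - \frac{1}{28902} = - \frac{218}{17} + \frac{1}{28902} = - \frac{6300619}{491334}$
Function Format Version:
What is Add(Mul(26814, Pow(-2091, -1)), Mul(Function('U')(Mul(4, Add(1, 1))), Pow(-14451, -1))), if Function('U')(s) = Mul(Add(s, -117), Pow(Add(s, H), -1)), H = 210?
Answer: Rational(-6300619, 491334) ≈ -12.823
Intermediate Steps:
Function('U')(s) = Mul(Pow(Add(210, s), -1), Add(-117, s)) (Function('U')(s) = Mul(Add(s, -117), Pow(Add(s, 210), -1)) = Mul(Add(-117, s), Pow(Add(210, s), -1)) = Mul(Pow(Add(210, s), -1), Add(-117, s)))
Add(Mul(26814, Pow(-2091, -1)), Mul(Function('U')(Mul(4, Add(1, 1))), Pow(-14451, -1))) = Add(Mul(26814, Pow(-2091, -1)), Mul(Mul(Pow(Add(210, Mul(4, Add(1, 1))), -1), Add(-117, Mul(4, Add(1, 1)))), Pow(-14451, -1))) = Add(Mul(26814, Rational(-1, 2091)), Mul(Mul(Pow(Add(210, Mul(4, 2)), -1), Add(-117, Mul(4, 2))), Rational(-1, 14451))) = Add(Rational(-218, 17), Mul(Mul(Pow(Add(210, 8), -1), Add(-117, 8)), Rational(-1, 14451))) = Add(Rational(-218, 17), Mul(Mul(Pow(218, -1), -109), Rational(-1, 14451))) = Add(Rational(-218, 17), Mul(Mul(Rational(1, 218), -109), Rational(-1, 14451))) = Add(Rational(-218, 17), Mul(Rational(-1, 2), Rational(-1, 14451))) = Add(Rational(-218, 17), Rational(1, 28902)) = Rational(-6300619, 491334)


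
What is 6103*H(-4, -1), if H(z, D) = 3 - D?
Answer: 24412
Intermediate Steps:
6103*H(-4, -1) = 6103*(3 - 1*(-1)) = 6103*(3 + 1) = 6103*4 = 24412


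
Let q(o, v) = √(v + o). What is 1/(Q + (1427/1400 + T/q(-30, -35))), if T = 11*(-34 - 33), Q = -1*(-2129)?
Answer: 54272891400/115815227621477 - 288904000*I*√65/115815227621477 ≈ 0.00046862 - 2.0112e-5*I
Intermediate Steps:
q(o, v) = √(o + v)
Q = 2129
T = -737 (T = 11*(-67) = -737)
1/(Q + (1427/1400 + T/q(-30, -35))) = 1/(2129 + (1427/1400 - 737/√(-30 - 35))) = 1/(2129 + (1427*(1/1400) - 737*(-I*√65/65))) = 1/(2129 + (1427/1400 - 737*(-I*√65/65))) = 1/(2129 + (1427/1400 - (-737)*I*√65/65)) = 1/(2129 + (1427/1400 + 737*I*√65/65)) = 1/(2982027/1400 + 737*I*√65/65)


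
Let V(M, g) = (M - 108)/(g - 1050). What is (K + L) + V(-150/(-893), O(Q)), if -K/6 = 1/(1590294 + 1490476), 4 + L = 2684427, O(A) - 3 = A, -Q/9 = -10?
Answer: 107085262861941674/39891350345 ≈ 2.6844e+6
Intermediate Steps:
Q = 90 (Q = -9*(-10) = 90)
O(A) = 3 + A
V(M, g) = (-108 + M)/(-1050 + g)
L = 2684423 (L = -4 + 2684427 = 2684423)
K = -3/1540385 (K = -6/(1590294 + 1490476) = -6/3080770 = -6*1/3080770 = -3/1540385 ≈ -1.9476e-6)
(K + L) + V(-150/(-893), O(Q)) = (-3/1540385 + 2684423) + (-108 - 150/(-893))/(-1050 + (3 + 90)) = 4135044922852/1540385 + (-108 - 150*(-1/893))/(-1050 + 93) = 4135044922852/1540385 + (-108 + 150/893)/(-957) = 4135044922852/1540385 - 1/957*(-96294/893) = 4135044922852/1540385 + 2918/25897 = 107085262861941674/39891350345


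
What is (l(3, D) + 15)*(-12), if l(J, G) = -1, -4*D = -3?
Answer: -168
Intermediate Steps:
D = ¾ (D = -¼*(-3) = ¾ ≈ 0.75000)
(l(3, D) + 15)*(-12) = (-1 + 15)*(-12) = 14*(-12) = -168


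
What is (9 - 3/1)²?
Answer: 36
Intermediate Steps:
(9 - 3/1)² = (9 - 3*1)² = (9 - 3)² = 6² = 36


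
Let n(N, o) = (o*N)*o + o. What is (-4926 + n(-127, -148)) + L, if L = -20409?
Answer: -2807291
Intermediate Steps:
n(N, o) = o + N*o² (n(N, o) = (N*o)*o + o = N*o² + o = o + N*o²)
(-4926 + n(-127, -148)) + L = (-4926 - 148*(1 - 127*(-148))) - 20409 = (-4926 - 148*(1 + 18796)) - 20409 = (-4926 - 148*18797) - 20409 = (-4926 - 2781956) - 20409 = -2786882 - 20409 = -2807291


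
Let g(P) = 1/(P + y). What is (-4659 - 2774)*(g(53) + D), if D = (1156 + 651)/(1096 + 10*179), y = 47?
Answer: -52484413/11100 ≈ -4728.3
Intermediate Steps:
D = 139/222 (D = 1807/(1096 + 1790) = 1807/2886 = 1807*(1/2886) = 139/222 ≈ 0.62613)
g(P) = 1/(47 + P) (g(P) = 1/(P + 47) = 1/(47 + P))
(-4659 - 2774)*(g(53) + D) = (-4659 - 2774)*(1/(47 + 53) + 139/222) = -7433*(1/100 + 139/222) = -7433*7061/11100 = -52484413/11100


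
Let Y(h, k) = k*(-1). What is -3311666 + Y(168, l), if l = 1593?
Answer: -3313259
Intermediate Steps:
Y(h, k) = -k
-3311666 + Y(168, l) = -3311666 - 1*1593 = -3311666 - 1593 = -3313259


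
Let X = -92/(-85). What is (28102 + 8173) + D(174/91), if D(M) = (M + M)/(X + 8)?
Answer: 637105220/17563 ≈ 36275.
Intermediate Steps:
X = 92/85 (X = -92*(-1/85) = 92/85 ≈ 1.0824)
D(M) = 85*M/386 (D(M) = (M + M)/(92/85 + 8) = (2*M)/(772/85) = (2*M)*(85/772) = 85*M/386)
(28102 + 8173) + D(174/91) = (28102 + 8173) + 85*(174/91)/386 = 36275 + 85*(174*(1/91))/386 = 36275 + (85/386)*(174/91) = 36275 + 7395/17563 = 637105220/17563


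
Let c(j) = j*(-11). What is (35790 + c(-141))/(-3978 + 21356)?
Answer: 37341/17378 ≈ 2.1488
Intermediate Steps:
c(j) = -11*j
(35790 + c(-141))/(-3978 + 21356) = (35790 - 11*(-141))/(-3978 + 21356) = (35790 + 1551)/17378 = 37341*(1/17378) = 37341/17378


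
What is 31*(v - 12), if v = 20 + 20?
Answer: 868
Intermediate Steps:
v = 40
31*(v - 12) = 31*(40 - 12) = 31*28 = 868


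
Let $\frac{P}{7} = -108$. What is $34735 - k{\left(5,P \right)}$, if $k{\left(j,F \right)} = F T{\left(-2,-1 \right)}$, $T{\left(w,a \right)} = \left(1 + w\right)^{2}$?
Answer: $35491$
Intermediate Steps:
$P = -756$ ($P = 7 \left(-108\right) = -756$)
$k{\left(j,F \right)} = F$ ($k{\left(j,F \right)} = F \left(1 - 2\right)^{2} = F \left(-1\right)^{2} = F 1 = F$)
$34735 - k{\left(5,P \right)} = 34735 - -756 = 34735 + 756 = 35491$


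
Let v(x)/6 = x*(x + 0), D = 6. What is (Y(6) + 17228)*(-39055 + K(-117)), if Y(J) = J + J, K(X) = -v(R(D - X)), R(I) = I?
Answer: -2238251960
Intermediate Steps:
v(x) = 6*x² (v(x) = 6*(x*(x + 0)) = 6*(x*x) = 6*x²)
K(X) = -6*(6 - X)²
Y(J) = 2*J
(Y(6) + 17228)*(-39055 + K(-117)) = (2*6 + 17228)*(-39055 - 6*(-6 - 117)²) = (12 + 17228)*(-39055 - 6*(-123)²) = 17240*(-39055 - 6*15129) = 17240*(-39055 - 90774) = 17240*(-129829) = -2238251960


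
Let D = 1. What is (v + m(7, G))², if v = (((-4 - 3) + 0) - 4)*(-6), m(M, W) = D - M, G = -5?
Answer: 3600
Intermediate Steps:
m(M, W) = 1 - M
v = 66 (v = ((-7 + 0) - 4)*(-6) = (-7 - 4)*(-6) = -11*(-6) = 66)
(v + m(7, G))² = (66 + (1 - 1*7))² = (66 + (1 - 7))² = (66 - 6)² = 60² = 3600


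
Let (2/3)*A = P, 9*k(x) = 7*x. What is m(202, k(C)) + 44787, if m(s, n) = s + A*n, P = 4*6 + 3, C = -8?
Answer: 44737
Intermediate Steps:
P = 27 (P = 24 + 3 = 27)
k(x) = 7*x/9 (k(x) = (7*x)/9 = 7*x/9)
A = 81/2 (A = (3/2)*27 = 81/2 ≈ 40.500)
m(s, n) = s + 81*n/2
m(202, k(C)) + 44787 = (202 + 81*((7/9)*(-8))/2) + 44787 = (202 + (81/2)*(-56/9)) + 44787 = (202 - 252) + 44787 = -50 + 44787 = 44737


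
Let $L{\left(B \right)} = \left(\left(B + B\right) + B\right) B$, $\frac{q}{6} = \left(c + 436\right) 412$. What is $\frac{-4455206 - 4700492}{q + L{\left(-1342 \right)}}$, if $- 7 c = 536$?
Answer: $- \frac{32044943}{22019898} \approx -1.4553$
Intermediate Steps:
$c = - \frac{536}{7}$ ($c = \left(- \frac{1}{7}\right) 536 = - \frac{536}{7} \approx -76.571$)
$q = \frac{6219552}{7}$ ($q = 6 \left(- \frac{536}{7} + 436\right) 412 = 6 \cdot \frac{2516}{7} \cdot 412 = 6 \cdot \frac{1036592}{7} = \frac{6219552}{7} \approx 8.8851 \cdot 10^{5}$)
$L{\left(B \right)} = 3 B^{2}$ ($L{\left(B \right)} = \left(2 B + B\right) B = 3 B B = 3 B^{2}$)
$\frac{-4455206 - 4700492}{q + L{\left(-1342 \right)}} = \frac{-4455206 - 4700492}{\frac{6219552}{7} + 3 \left(-1342\right)^{2}} = - \frac{9155698}{\frac{6219552}{7} + 3 \cdot 1800964} = - \frac{9155698}{\frac{6219552}{7} + 5402892} = - \frac{9155698}{\frac{44039796}{7}} = \left(-9155698\right) \frac{7}{44039796} = - \frac{32044943}{22019898}$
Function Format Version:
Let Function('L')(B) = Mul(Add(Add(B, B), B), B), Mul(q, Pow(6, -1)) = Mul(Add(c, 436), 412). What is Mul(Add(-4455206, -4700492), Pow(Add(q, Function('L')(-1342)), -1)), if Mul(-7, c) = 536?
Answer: Rational(-32044943, 22019898) ≈ -1.4553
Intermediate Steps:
c = Rational(-536, 7) (c = Mul(Rational(-1, 7), 536) = Rational(-536, 7) ≈ -76.571)
q = Rational(6219552, 7) (q = Mul(6, Mul(Add(Rational(-536, 7), 436), 412)) = Mul(6, Mul(Rational(2516, 7), 412)) = Mul(6, Rational(1036592, 7)) = Rational(6219552, 7) ≈ 8.8851e+5)
Function('L')(B) = Mul(3, Pow(B, 2)) (Function('L')(B) = Mul(Add(Mul(2, B), B), B) = Mul(Mul(3, B), B) = Mul(3, Pow(B, 2)))
Mul(Add(-4455206, -4700492), Pow(Add(q, Function('L')(-1342)), -1)) = Mul(Add(-4455206, -4700492), Pow(Add(Rational(6219552, 7), Mul(3, Pow(-1342, 2))), -1)) = Mul(-9155698, Pow(Add(Rational(6219552, 7), Mul(3, 1800964)), -1)) = Mul(-9155698, Pow(Add(Rational(6219552, 7), 5402892), -1)) = Mul(-9155698, Pow(Rational(44039796, 7), -1)) = Mul(-9155698, Rational(7, 44039796)) = Rational(-32044943, 22019898)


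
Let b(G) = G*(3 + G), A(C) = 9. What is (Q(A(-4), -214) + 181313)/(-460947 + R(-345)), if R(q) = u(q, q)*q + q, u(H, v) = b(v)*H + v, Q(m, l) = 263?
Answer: 181576/14043417483 ≈ 1.2930e-5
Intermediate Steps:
u(H, v) = v + H*v*(3 + v) (u(H, v) = (v*(3 + v))*H + v = H*v*(3 + v) + v = v + H*v*(3 + v))
R(q) = q + q²*(1 + q*(3 + q)) (R(q) = (q*(1 + q*(3 + q)))*q + q = q²*(1 + q*(3 + q)) + q = q + q²*(1 + q*(3 + q)))
(Q(A(-4), -214) + 181313)/(-460947 + R(-345)) = (263 + 181313)/(-460947 - 345*(1 - 345 + (-345)²*(3 - 345))) = 181576/(-460947 - 345*(1 - 345 + 119025*(-342))) = 181576/(-460947 - 345*(1 - 345 - 40706550)) = 181576/(-460947 - 345*(-40706894)) = 181576/(-460947 + 14043878430) = 181576/14043417483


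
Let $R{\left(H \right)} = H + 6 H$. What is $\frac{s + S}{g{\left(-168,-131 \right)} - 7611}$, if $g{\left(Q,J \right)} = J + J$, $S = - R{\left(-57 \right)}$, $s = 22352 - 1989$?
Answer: $- \frac{20762}{7873} \approx -2.6371$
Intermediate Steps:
$s = 20363$ ($s = 22352 - 1989 = 20363$)
$R{\left(H \right)} = 7 H$
$S = 399$ ($S = - 7 \left(-57\right) = \left(-1\right) \left(-399\right) = 399$)
$g{\left(Q,J \right)} = 2 J$
$\frac{s + S}{g{\left(-168,-131 \right)} - 7611} = \frac{20363 + 399}{2 \left(-131\right) - 7611} = \frac{20762}{-262 - 7611} = \frac{20762}{-7873} = 20762 \left(- \frac{1}{7873}\right) = - \frac{20762}{7873}$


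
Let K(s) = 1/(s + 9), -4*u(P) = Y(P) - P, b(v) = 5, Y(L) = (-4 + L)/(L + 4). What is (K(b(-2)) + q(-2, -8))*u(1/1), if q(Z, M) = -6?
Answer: -83/35 ≈ -2.3714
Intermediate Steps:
Y(L) = (-4 + L)/(4 + L)
u(P) = P/4 - (-4 + P)/(4*(4 + P)) (u(P) = -((-4 + P)/(4 + P) - P)/4 = -(-P + (-4 + P)/(4 + P))/4 = P/4 - (-4 + P)/(4*(4 + P)))
K(s) = 1/(9 + s)
(K(b(-2)) + q(-2, -8))*u(1/1) = (1/(9 + 5) - 6)*((4 - 1/1 + (4 + 1/1)/1)/(4*(4 + 1/1))) = (1/14 - 6)*((4 - 1*1 + 1*(4 + 1))/(4*(4 + 1))) = (1/14 - 6)*((¼)*(4 - 1 + 1*5)/5) = -83*(4 - 1 + 5)/(56*5) = -83*8/(56*5) = -83/14*⅖ = -83/35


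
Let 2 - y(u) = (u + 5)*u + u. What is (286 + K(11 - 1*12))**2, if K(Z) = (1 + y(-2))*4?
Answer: 108900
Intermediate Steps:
y(u) = 2 - u - u*(5 + u) (y(u) = 2 - ((u + 5)*u + u) = 2 - ((5 + u)*u + u) = 2 - (u*(5 + u) + u) = 2 - (u + u*(5 + u)) = 2 + (-u - u*(5 + u)) = 2 - u - u*(5 + u))
K(Z) = 44 (K(Z) = (1 + (2 - 1*(-2)**2 - 6*(-2)))*4 = (1 + (2 - 1*4 + 12))*4 = (1 + (2 - 4 + 12))*4 = (1 + 10)*4 = 11*4 = 44)
(286 + K(11 - 1*12))**2 = (286 + 44)**2 = 330**2 = 108900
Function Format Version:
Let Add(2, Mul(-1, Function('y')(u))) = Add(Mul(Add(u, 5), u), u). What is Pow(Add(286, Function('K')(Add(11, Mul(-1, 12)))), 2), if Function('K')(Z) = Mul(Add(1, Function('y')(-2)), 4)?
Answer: 108900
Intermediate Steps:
Function('y')(u) = Add(2, Mul(-1, u), Mul(-1, u, Add(5, u))) (Function('y')(u) = Add(2, Mul(-1, Add(Mul(Add(u, 5), u), u))) = Add(2, Mul(-1, Add(Mul(Add(5, u), u), u))) = Add(2, Mul(-1, Add(Mul(u, Add(5, u)), u))) = Add(2, Mul(-1, Add(u, Mul(u, Add(5, u))))) = Add(2, Add(Mul(-1, u), Mul(-1, u, Add(5, u)))) = Add(2, Mul(-1, u), Mul(-1, u, Add(5, u))))
Function('K')(Z) = 44 (Function('K')(Z) = Mul(Add(1, Add(2, Mul(-1, Pow(-2, 2)), Mul(-6, -2))), 4) = Mul(Add(1, Add(2, Mul(-1, 4), 12)), 4) = Mul(Add(1, Add(2, -4, 12)), 4) = Mul(Add(1, 10), 4) = Mul(11, 4) = 44)
Pow(Add(286, Function('K')(Add(11, Mul(-1, 12)))), 2) = Pow(Add(286, 44), 2) = Pow(330, 2) = 108900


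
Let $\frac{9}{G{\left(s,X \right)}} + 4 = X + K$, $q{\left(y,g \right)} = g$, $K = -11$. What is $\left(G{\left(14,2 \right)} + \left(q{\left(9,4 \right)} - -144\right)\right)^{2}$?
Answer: $\frac{3667225}{169} \approx 21700.0$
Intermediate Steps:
$G{\left(s,X \right)} = \frac{9}{-15 + X}$ ($G{\left(s,X \right)} = \frac{9}{-4 + \left(X - 11\right)} = \frac{9}{-4 + \left(-11 + X\right)} = \frac{9}{-15 + X}$)
$\left(G{\left(14,2 \right)} + \left(q{\left(9,4 \right)} - -144\right)\right)^{2} = \left(\frac{9}{-15 + 2} + \left(4 - -144\right)\right)^{2} = \left(\frac{9}{-13} + \left(4 + 144\right)\right)^{2} = \left(9 \left(- \frac{1}{13}\right) + 148\right)^{2} = \left(- \frac{9}{13} + 148\right)^{2} = \left(\frac{1915}{13}\right)^{2} = \frac{3667225}{169}$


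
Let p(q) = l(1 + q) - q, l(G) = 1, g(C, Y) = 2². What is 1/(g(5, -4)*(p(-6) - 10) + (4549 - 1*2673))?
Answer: 1/1864 ≈ 0.00053648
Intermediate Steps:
g(C, Y) = 4
p(q) = 1 - q
1/(g(5, -4)*(p(-6) - 10) + (4549 - 1*2673)) = 1/(4*((1 - 1*(-6)) - 10) + (4549 - 1*2673)) = 1/(4*((1 + 6) - 10) + (4549 - 2673)) = 1/(4*(7 - 10) + 1876) = 1/(4*(-3) + 1876) = 1/(-12 + 1876) = 1/1864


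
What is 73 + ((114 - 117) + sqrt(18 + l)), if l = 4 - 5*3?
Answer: 70 + sqrt(7) ≈ 72.646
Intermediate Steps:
l = -11 (l = 4 - 15 = -11)
73 + ((114 - 117) + sqrt(18 + l)) = 73 + ((114 - 117) + sqrt(18 - 11)) = 73 + (-3 + sqrt(7)) = 70 + sqrt(7)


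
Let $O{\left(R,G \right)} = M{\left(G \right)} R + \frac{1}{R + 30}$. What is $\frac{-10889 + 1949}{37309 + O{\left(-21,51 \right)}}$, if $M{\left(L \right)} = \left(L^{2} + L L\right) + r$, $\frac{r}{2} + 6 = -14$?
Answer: $\frac{20115}{159959} \approx 0.12575$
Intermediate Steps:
$r = -40$ ($r = -12 + 2 \left(-14\right) = -12 - 28 = -40$)
$M{\left(L \right)} = -40 + 2 L^{2}$ ($M{\left(L \right)} = \left(L^{2} + L L\right) - 40 = \left(L^{2} + L^{2}\right) - 40 = 2 L^{2} - 40 = -40 + 2 L^{2}$)
$O{\left(R,G \right)} = \frac{1}{30 + R} + R \left(-40 + 2 G^{2}\right)$ ($O{\left(R,G \right)} = \left(-40 + 2 G^{2}\right) R + \frac{1}{R + 30} = R \left(-40 + 2 G^{2}\right) + \frac{1}{30 + R} = \frac{1}{30 + R} + R \left(-40 + 2 G^{2}\right)$)
$\frac{-10889 + 1949}{37309 + O{\left(-21,51 \right)}} = \frac{-10889 + 1949}{37309 + \frac{1 + 2 \left(-21\right)^{2} \left(-20 + 51^{2}\right) + 60 \left(-21\right) \left(-20 + 51^{2}\right)}{30 - 21}} = - \frac{8940}{37309 + \frac{1 + 2 \cdot 441 \left(-20 + 2601\right) + 60 \left(-21\right) \left(-20 + 2601\right)}{9}} = - \frac{8940}{37309 + \frac{1 + 2 \cdot 441 \cdot 2581 + 60 \left(-21\right) 2581}{9}} = - \frac{8940}{37309 + \frac{1 + 2276442 - 3252060}{9}} = - \frac{8940}{37309 + \frac{1}{9} \left(-975617\right)} = - \frac{8940}{37309 - \frac{975617}{9}} = - \frac{8940}{- \frac{639836}{9}} = \left(-8940\right) \left(- \frac{9}{639836}\right) = \frac{20115}{159959}$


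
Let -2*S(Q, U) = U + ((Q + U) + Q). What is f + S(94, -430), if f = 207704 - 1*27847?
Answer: 180193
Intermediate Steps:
f = 179857 (f = 207704 - 27847 = 179857)
S(Q, U) = -Q - U (S(Q, U) = -(U + ((Q + U) + Q))/2 = -(U + (U + 2*Q))/2 = -(2*Q + 2*U)/2 = -Q - U)
f + S(94, -430) = 179857 + (-1*94 - 1*(-430)) = 179857 + (-94 + 430) = 179857 + 336 = 180193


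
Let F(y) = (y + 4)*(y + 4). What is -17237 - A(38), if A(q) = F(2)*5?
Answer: -17417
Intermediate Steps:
F(y) = (4 + y)**2 (F(y) = (4 + y)*(4 + y) = (4 + y)**2)
A(q) = 180 (A(q) = (4 + 2)**2*5 = 6**2*5 = 36*5 = 180)
-17237 - A(38) = -17237 - 1*180 = -17237 - 180 = -17417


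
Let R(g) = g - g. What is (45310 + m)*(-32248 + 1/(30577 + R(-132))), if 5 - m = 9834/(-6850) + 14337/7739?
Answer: -236870547820274996397/162095251055 ≈ -1.4613e+9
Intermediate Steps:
R(g) = 0
m = 121478813/26506075 (m = 5 - (9834/(-6850) + 14337/7739) = 5 - (9834*(-1/6850) + 14337*(1/7739)) = 5 - (-4917/3425 + 14337/7739) = 5 - 1*11051562/26506075 = 5 - 11051562/26506075 = 121478813/26506075 ≈ 4.5831)
(45310 + m)*(-32248 + 1/(30577 + R(-132))) = (45310 + 121478813/26506075)*(-32248 + 1/(30577 + 0)) = 1201111737063*(-32248 + 1/30577)/26506075 = (1201111737063/26506075)*(-986047095/30577) = -236870547820274996397/162095251055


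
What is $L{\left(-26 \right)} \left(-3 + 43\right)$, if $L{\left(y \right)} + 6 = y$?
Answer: $-1280$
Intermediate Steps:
$L{\left(y \right)} = -6 + y$
$L{\left(-26 \right)} \left(-3 + 43\right) = \left(-6 - 26\right) \left(-3 + 43\right) = \left(-32\right) 40 = -1280$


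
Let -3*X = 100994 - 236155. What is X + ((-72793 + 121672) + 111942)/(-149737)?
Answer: 20238120194/449211 ≈ 45053.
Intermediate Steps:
X = 135161/3 (X = -(100994 - 236155)/3 = -⅓*(-135161) = 135161/3 ≈ 45054.)
X + ((-72793 + 121672) + 111942)/(-149737) = 135161/3 + ((-72793 + 121672) + 111942)/(-149737) = 135161/3 + (48879 + 111942)*(-1/149737) = 135161/3 + 160821*(-1/149737) = 135161/3 - 160821/149737 = 20238120194/449211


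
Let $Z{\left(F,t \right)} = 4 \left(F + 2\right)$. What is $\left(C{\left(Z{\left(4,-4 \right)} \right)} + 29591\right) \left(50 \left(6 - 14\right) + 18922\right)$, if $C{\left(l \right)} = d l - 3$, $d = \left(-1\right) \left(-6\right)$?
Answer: $550696104$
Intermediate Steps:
$d = 6$
$Z{\left(F,t \right)} = 8 + 4 F$ ($Z{\left(F,t \right)} = 4 \left(2 + F\right) = 8 + 4 F$)
$C{\left(l \right)} = -3 + 6 l$ ($C{\left(l \right)} = 6 l - 3 = -3 + 6 l$)
$\left(C{\left(Z{\left(4,-4 \right)} \right)} + 29591\right) \left(50 \left(6 - 14\right) + 18922\right) = \left(\left(-3 + 6 \left(8 + 4 \cdot 4\right)\right) + 29591\right) \left(50 \left(6 - 14\right) + 18922\right) = \left(\left(-3 + 6 \left(8 + 16\right)\right) + 29591\right) \left(50 \left(-8\right) + 18922\right) = \left(\left(-3 + 6 \cdot 24\right) + 29591\right) \left(-400 + 18922\right) = \left(\left(-3 + 144\right) + 29591\right) 18522 = \left(141 + 29591\right) 18522 = 29732 \cdot 18522 = 550696104$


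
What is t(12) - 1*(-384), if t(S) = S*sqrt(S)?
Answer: 384 + 24*sqrt(3) ≈ 425.57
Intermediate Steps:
t(S) = S**(3/2)
t(12) - 1*(-384) = 12**(3/2) - 1*(-384) = 24*sqrt(3) + 384 = 384 + 24*sqrt(3)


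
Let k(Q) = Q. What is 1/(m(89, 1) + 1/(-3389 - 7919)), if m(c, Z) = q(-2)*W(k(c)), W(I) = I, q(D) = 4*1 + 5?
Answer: 11308/9057707 ≈ 0.0012484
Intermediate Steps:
q(D) = 9 (q(D) = 4 + 5 = 9)
m(c, Z) = 9*c
1/(m(89, 1) + 1/(-3389 - 7919)) = 1/(9*89 + 1/(-3389 - 7919)) = 1/(801 + 1/(-11308)) = 1/(801 - 1/11308) = 1/(9057707/11308) = 11308/9057707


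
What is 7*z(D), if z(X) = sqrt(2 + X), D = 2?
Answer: 14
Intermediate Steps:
7*z(D) = 7*sqrt(2 + 2) = 7*sqrt(4) = 7*2 = 14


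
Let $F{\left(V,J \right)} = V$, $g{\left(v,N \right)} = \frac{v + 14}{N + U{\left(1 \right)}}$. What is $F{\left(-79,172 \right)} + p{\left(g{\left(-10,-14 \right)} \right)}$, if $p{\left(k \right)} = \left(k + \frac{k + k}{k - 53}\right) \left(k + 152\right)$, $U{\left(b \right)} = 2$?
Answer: $- \frac{18383}{144} \approx -127.66$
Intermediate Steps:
$g{\left(v,N \right)} = \frac{14 + v}{2 + N}$ ($g{\left(v,N \right)} = \frac{v + 14}{N + 2} = \frac{14 + v}{2 + N}$)
$p{\left(k \right)} = \left(152 + k\right) \left(k + \frac{2 k}{-53 + k}\right)$ ($p{\left(k \right)} = \left(k + \frac{2 k}{-53 + k}\right) \left(152 + k\right) = \left(152 + k\right) \left(k + \frac{2 k}{-53 + k}\right)$)
$F{\left(-79,172 \right)} + p{\left(g{\left(-10,-14 \right)} \right)} = -79 + \frac{\frac{14 - 10}{2 - 14} \left(-7752 + \left(\frac{14 - 10}{2 - 14}\right)^{2} + 101 \frac{14 - 10}{2 - 14}\right)}{-53 + \frac{14 - 10}{2 - 14}} = -79 + \frac{\frac{1}{-12} \cdot 4 \left(-7752 + \left(\frac{1}{-12} \cdot 4\right)^{2} + 101 \frac{1}{-12} \cdot 4\right)}{-53 + \frac{1}{-12} \cdot 4} = -79 + \frac{\left(- \frac{1}{12}\right) 4 \left(-7752 + \left(\left(- \frac{1}{12}\right) 4\right)^{2} + 101 \left(\left(- \frac{1}{12}\right) 4\right)\right)}{-53 - \frac{1}{3}} = -79 - \frac{-7752 + \left(- \frac{1}{3}\right)^{2} + 101 \left(- \frac{1}{3}\right)}{3 \left(-53 - \frac{1}{3}\right)} = -79 - \frac{-7752 + \frac{1}{9} - \frac{101}{3}}{3 \left(- \frac{160}{3}\right)} = -79 - \left(- \frac{1}{160}\right) \left(- \frac{70070}{9}\right) = -79 - \frac{7007}{144} = - \frac{18383}{144}$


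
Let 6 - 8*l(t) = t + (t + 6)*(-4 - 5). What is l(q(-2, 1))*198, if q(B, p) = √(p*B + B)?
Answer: 1485 + 396*I ≈ 1485.0 + 396.0*I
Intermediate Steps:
q(B, p) = √(B + B*p) (q(B, p) = √(B*p + B) = √(B + B*p))
l(t) = 15/2 + t (l(t) = ¾ - (t + (t + 6)*(-4 - 5))/8 = ¾ - (t + (6 + t)*(-9))/8 = ¾ - (t + (-54 - 9*t))/8 = ¾ - (-54 - 8*t)/8 = ¾ + (27/4 + t) = 15/2 + t)
l(q(-2, 1))*198 = (15/2 + √(-2*(1 + 1)))*198 = (15/2 + √(-2*2))*198 = (15/2 + √(-4))*198 = (15/2 + 2*I)*198 = 1485 + 396*I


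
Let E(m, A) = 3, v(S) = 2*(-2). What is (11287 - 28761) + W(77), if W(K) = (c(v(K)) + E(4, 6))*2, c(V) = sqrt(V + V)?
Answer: -17468 + 4*I*sqrt(2) ≈ -17468.0 + 5.6569*I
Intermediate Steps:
v(S) = -4
c(V) = sqrt(2)*sqrt(V) (c(V) = sqrt(2*V) = sqrt(2)*sqrt(V))
W(K) = 6 + 4*I*sqrt(2) (W(K) = (sqrt(2)*sqrt(-4) + 3)*2 = (sqrt(2)*(2*I) + 3)*2 = (2*I*sqrt(2) + 3)*2 = (3 + 2*I*sqrt(2))*2 = 6 + 4*I*sqrt(2))
(11287 - 28761) + W(77) = (11287 - 28761) + (6 + 4*I*sqrt(2)) = -17474 + (6 + 4*I*sqrt(2)) = -17468 + 4*I*sqrt(2)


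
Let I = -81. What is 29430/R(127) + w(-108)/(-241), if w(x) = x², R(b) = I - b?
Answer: -4759371/25064 ≈ -189.89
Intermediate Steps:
R(b) = -81 - b
29430/R(127) + w(-108)/(-241) = 29430/(-81 - 1*127) + (-108)²/(-241) = 29430/(-81 - 127) + 11664*(-1/241) = 29430/(-208) - 11664/241 = 29430*(-1/208) - 11664/241 = -14715/104 - 11664/241 = -4759371/25064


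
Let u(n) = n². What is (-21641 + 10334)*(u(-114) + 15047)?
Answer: -317082201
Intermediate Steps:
(-21641 + 10334)*(u(-114) + 15047) = (-21641 + 10334)*((-114)² + 15047) = -11307*(12996 + 15047) = -11307*28043 = -317082201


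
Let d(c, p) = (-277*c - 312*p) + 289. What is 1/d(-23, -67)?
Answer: 1/27564 ≈ 3.6279e-5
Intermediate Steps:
d(c, p) = 289 - 312*p - 277*c (d(c, p) = (-312*p - 277*c) + 289 = 289 - 312*p - 277*c)
1/d(-23, -67) = 1/(289 - 312*(-67) - 277*(-23)) = 1/(289 + 20904 + 6371) = 1/27564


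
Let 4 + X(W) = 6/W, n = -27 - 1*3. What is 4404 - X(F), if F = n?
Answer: 22041/5 ≈ 4408.2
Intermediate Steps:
n = -30 (n = -27 - 3 = -30)
F = -30
X(W) = -4 + 6/W
4404 - X(F) = 4404 - (-4 + 6/(-30)) = 4404 - (-4 + 6*(-1/30)) = 4404 - (-4 - ⅕) = 4404 - 1*(-21/5) = 4404 + 21/5 = 22041/5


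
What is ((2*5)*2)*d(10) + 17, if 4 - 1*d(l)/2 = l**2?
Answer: -3823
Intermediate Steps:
d(l) = 8 - 2*l**2
((2*5)*2)*d(10) + 17 = ((2*5)*2)*(8 - 2*10**2) + 17 = (10*2)*(8 - 2*100) + 17 = 20*(8 - 200) + 17 = 20*(-192) + 17 = -3840 + 17 = -3823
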